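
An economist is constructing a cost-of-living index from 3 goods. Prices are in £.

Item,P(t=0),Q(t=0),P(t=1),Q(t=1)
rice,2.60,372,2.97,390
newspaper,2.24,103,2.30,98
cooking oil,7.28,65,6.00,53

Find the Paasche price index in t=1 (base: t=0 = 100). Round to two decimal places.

Paasche price index uses current-period quantities as weights.
ΣP(t=1)·Q(t=1) = 2.97×390 + 2.30×98 + 6.00×53 = 1158.3 + 225.4 + 318 = 1701.7
ΣP(t=0)·Q(t=1) = 2.60×390 + 2.24×98 + 7.28×53 = 1014 + 219.52 + 385.84 = 1619.36
Index = 1701.7 / 1619.36 × 100 = 105.0847

105.08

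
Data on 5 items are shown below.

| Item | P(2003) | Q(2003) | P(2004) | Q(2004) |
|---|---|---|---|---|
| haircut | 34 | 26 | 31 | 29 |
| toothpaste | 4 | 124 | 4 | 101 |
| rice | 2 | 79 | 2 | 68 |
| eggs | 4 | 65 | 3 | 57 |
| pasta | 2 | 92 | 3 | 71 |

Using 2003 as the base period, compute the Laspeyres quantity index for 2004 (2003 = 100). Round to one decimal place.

Laspeyres quantity index uses base-period prices as weights.
ΣP(2003)·Q(2004) = 34×29 + 4×101 + 2×68 + 4×57 + 2×71 = 986 + 404 + 136 + 228 + 142 = 1896
ΣP(2003)·Q(2003) = 34×26 + 4×124 + 2×79 + 4×65 + 2×92 = 884 + 496 + 158 + 260 + 184 = 1982
Index = 1896 / 1982 × 100 = 95.6609

95.7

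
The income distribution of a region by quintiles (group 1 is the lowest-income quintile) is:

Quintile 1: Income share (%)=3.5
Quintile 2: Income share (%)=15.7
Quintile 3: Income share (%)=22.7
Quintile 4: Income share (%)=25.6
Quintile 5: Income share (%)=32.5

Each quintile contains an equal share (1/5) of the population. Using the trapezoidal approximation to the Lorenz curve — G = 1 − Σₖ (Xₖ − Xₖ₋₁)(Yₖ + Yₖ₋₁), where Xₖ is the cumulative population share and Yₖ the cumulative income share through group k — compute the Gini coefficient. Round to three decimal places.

0.272

Cumulative income shares Yₖ: 0.0350, 0.1920, 0.4190, 0.6750, 1.0000
Σ (Xₖ−Xₖ₋₁)(Yₖ+Yₖ₋₁) = (1/5)(0.0350+0.0000) + (1/5)(0.1920+0.0350) + (1/5)(0.4190+0.1920) + (1/5)(0.6750+0.4190) + (1/5)(1.0000+0.6750)
  = 0.0070 + 0.0454 + 0.1222 + 0.2188 + 0.3350 = 0.7284
G = 1 − 0.7284 = 0.2716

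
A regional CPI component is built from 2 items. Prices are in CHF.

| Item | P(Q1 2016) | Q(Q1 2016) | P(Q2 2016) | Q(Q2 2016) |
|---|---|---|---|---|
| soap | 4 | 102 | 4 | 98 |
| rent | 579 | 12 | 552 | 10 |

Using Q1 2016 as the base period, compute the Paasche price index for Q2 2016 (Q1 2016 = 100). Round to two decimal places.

Paasche price index uses current-period quantities as weights.
ΣP(Q2 2016)·Q(Q2 2016) = 4×98 + 552×10 = 392 + 5520 = 5912
ΣP(Q1 2016)·Q(Q2 2016) = 4×98 + 579×10 = 392 + 5790 = 6182
Index = 5912 / 6182 × 100 = 95.6325

95.63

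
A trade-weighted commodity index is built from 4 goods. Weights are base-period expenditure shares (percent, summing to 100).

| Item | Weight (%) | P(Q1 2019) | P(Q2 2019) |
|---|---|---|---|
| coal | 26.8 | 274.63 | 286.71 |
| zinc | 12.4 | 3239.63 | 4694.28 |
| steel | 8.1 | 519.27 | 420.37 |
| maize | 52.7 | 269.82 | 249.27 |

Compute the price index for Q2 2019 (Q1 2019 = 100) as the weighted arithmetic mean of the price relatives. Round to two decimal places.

101.19

coal: 26.8 × (286.71/274.63) = 26.8 × 1.043986 = 27.9788
zinc: 12.4 × (4694.28/3239.63) = 12.4 × 1.449017 = 17.9678
steel: 8.1 × (420.37/519.27) = 8.1 × 0.809540 = 6.5573
maize: 52.7 × (249.27/269.82) = 52.7 × 0.923838 = 48.6863
Index = Σ wᵢ·(p₁ᵢ/p₀ᵢ) = 27.9788 + 17.9678 + 6.5573 + 48.6863 = 101.1902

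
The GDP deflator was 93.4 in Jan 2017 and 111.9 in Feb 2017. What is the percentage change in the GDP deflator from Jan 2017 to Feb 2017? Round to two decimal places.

Change = (111.9 − 93.4) / 93.4 × 100
       = 18.5 / 93.4 × 100 = 19.8073%

19.81%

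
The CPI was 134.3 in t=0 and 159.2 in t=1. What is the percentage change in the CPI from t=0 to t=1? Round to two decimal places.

18.54%

Change = (159.2 − 134.3) / 134.3 × 100
       = 24.9 / 134.3 × 100 = 18.5406%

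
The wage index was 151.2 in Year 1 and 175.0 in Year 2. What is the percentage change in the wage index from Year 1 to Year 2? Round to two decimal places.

Change = (175.0 − 151.2) / 151.2 × 100
       = 23.8 / 151.2 × 100 = 15.7407%

15.74%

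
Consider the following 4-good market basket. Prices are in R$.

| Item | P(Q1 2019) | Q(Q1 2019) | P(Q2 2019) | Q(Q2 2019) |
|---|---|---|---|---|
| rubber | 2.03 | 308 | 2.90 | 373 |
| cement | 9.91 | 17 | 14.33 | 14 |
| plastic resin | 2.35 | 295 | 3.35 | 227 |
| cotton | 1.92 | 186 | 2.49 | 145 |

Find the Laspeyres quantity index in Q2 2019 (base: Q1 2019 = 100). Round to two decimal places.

Laspeyres quantity index uses base-period prices as weights.
ΣP(Q1 2019)·Q(Q2 2019) = 2.03×373 + 9.91×14 + 2.35×227 + 1.92×145 = 757.19 + 138.74 + 533.45 + 278.4 = 1707.78
ΣP(Q1 2019)·Q(Q1 2019) = 2.03×308 + 9.91×17 + 2.35×295 + 1.92×186 = 625.24 + 168.47 + 693.25 + 357.12 = 1844.08
Index = 1707.78 / 1844.08 × 100 = 92.6088

92.61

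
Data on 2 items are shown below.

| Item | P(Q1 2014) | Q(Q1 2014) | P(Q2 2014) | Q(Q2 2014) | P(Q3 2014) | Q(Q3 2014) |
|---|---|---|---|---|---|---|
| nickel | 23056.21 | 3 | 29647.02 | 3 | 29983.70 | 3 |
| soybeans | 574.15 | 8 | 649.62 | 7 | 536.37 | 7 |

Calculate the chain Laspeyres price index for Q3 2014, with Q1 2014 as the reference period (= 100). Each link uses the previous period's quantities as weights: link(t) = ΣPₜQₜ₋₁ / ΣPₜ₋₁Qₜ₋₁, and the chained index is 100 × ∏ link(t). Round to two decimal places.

Link Q1 2014→Q2 2014:
ΣP(Q2 2014)Q(Q1 2014) = 29647.02×3 + 649.62×8 = 88941.06 + 5196.96 = 94138.02
ΣP(Q1 2014)Q(Q1 2014) = 23056.21×3 + 574.15×8 = 69168.63 + 4593.2 = 73761.83
link = 94138.02/73761.83 = 1.276243
Link Q2 2014→Q3 2014:
ΣP(Q3 2014)Q(Q2 2014) = 29983.70×3 + 536.37×7 = 89951.1 + 3754.59 = 93705.69
ΣP(Q2 2014)Q(Q2 2014) = 29647.02×3 + 649.62×7 = 88941.06 + 4547.34 = 93488.4
link = 93705.69/93488.4 = 1.002324
Chained index = 100 × 1.276243 × 1.002324 = 127.9209

127.92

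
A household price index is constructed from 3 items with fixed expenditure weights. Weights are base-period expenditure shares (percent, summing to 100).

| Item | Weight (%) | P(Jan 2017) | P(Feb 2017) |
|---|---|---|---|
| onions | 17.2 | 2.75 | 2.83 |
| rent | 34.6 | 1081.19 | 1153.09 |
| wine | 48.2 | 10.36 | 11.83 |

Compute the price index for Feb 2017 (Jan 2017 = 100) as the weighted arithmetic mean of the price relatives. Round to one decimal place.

onions: 17.2 × (2.83/2.75) = 17.2 × 1.029091 = 17.7004
rent: 34.6 × (1153.09/1081.19) = 34.6 × 1.066501 = 36.9009
wine: 48.2 × (11.83/10.36) = 48.2 × 1.141892 = 55.0392
Index = Σ wᵢ·(p₁ᵢ/p₀ᵢ) = 17.7004 + 36.9009 + 55.0392 = 109.6405

109.6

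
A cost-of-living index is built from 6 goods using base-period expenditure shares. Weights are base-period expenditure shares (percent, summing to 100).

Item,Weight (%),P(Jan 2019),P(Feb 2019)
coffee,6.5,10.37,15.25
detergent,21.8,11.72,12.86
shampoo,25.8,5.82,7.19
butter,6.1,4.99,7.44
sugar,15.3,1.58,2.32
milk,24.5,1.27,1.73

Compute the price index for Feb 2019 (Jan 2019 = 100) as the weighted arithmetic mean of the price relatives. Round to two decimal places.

coffee: 6.5 × (15.25/10.37) = 6.5 × 1.470588 = 9.5588
detergent: 21.8 × (12.86/11.72) = 21.8 × 1.097270 = 23.9205
shampoo: 25.8 × (7.19/5.82) = 25.8 × 1.235395 = 31.8732
butter: 6.1 × (7.44/4.99) = 6.1 × 1.490982 = 9.0950
sugar: 15.3 × (2.32/1.58) = 15.3 × 1.468354 = 22.4658
milk: 24.5 × (1.73/1.27) = 24.5 × 1.362205 = 33.3740
Index = Σ wᵢ·(p₁ᵢ/p₀ᵢ) = 9.5588 + 23.9205 + 31.8732 + 9.0950 + 22.4658 + 33.3740 = 130.2873

130.29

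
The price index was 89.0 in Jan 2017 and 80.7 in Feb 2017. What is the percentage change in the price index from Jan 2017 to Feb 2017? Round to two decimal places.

-9.33%

Change = (80.7 − 89.0) / 89.0 × 100
       = -8.3 / 89.0 × 100 = -9.3258%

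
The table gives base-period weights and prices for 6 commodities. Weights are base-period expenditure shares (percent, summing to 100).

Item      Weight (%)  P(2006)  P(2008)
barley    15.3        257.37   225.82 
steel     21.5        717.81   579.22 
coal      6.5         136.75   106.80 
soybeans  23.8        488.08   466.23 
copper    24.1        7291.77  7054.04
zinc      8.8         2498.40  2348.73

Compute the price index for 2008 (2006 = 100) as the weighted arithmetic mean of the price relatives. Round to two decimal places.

90.17

barley: 15.3 × (225.82/257.37) = 15.3 × 0.877414 = 13.4244
steel: 21.5 × (579.22/717.81) = 21.5 × 0.806927 = 17.3489
coal: 6.5 × (106.80/136.75) = 6.5 × 0.780987 = 5.0764
soybeans: 23.8 × (466.23/488.08) = 23.8 × 0.955233 = 22.7345
copper: 24.1 × (7054.04/7291.77) = 24.1 × 0.967397 = 23.3143
zinc: 8.8 × (2348.73/2498.40) = 8.8 × 0.940094 = 8.2728
Index = Σ wᵢ·(p₁ᵢ/p₀ᵢ) = 13.4244 + 17.3489 + 5.0764 + 22.7345 + 23.3143 + 8.2728 = 90.1714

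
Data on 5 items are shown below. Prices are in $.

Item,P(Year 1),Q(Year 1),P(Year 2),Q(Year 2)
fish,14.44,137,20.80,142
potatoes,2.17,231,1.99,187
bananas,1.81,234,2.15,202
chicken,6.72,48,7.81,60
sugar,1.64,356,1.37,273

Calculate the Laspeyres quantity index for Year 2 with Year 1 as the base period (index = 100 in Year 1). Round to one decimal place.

Laspeyres quantity index uses base-period prices as weights.
ΣP(Year 1)·Q(Year 2) = 14.44×142 + 2.17×187 + 1.81×202 + 6.72×60 + 1.64×273 = 2050.48 + 405.79 + 365.62 + 403.2 + 447.72 = 3672.81
ΣP(Year 1)·Q(Year 1) = 14.44×137 + 2.17×231 + 1.81×234 + 6.72×48 + 1.64×356 = 1978.28 + 501.27 + 423.54 + 322.56 + 583.84 = 3809.49
Index = 3672.81 / 3809.49 × 100 = 96.4121

96.4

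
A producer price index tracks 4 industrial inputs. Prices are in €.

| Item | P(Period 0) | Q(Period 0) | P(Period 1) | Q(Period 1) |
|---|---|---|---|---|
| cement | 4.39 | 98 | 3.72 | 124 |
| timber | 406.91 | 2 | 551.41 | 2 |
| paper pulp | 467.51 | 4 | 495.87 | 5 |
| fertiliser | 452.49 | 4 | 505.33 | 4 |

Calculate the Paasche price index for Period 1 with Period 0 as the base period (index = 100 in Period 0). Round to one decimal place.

Paasche price index uses current-period quantities as weights.
ΣP(Period 1)·Q(Period 1) = 3.72×124 + 551.41×2 + 495.87×5 + 505.33×4 = 461.28 + 1102.82 + 2479.35 + 2021.32 = 6064.77
ΣP(Period 0)·Q(Period 1) = 4.39×124 + 406.91×2 + 467.51×5 + 452.49×4 = 544.36 + 813.82 + 2337.55 + 1809.96 = 5505.69
Index = 6064.77 / 5505.69 × 100 = 110.1546

110.2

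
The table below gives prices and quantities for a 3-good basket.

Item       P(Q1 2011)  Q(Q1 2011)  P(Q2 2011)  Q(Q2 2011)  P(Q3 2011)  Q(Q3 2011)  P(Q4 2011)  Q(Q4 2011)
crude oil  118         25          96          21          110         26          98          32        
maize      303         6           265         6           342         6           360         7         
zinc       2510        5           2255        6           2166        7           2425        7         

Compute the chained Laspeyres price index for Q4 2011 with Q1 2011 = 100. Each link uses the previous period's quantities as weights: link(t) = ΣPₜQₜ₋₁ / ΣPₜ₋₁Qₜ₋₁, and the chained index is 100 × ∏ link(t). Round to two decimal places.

96.44

Link Q1 2011→Q2 2011:
ΣP(Q2 2011)Q(Q1 2011) = 96×25 + 265×6 + 2255×5 = 2400 + 1590 + 11275 = 15265
ΣP(Q1 2011)Q(Q1 2011) = 118×25 + 303×6 + 2510×5 = 2950 + 1818 + 12550 = 17318
link = 15265/17318 = 0.881453
Link Q2 2011→Q3 2011:
ΣP(Q3 2011)Q(Q2 2011) = 110×21 + 342×6 + 2166×6 = 2310 + 2052 + 12996 = 17358
ΣP(Q2 2011)Q(Q2 2011) = 96×21 + 265×6 + 2255×6 = 2016 + 1590 + 13530 = 17136
link = 17358/17136 = 1.012955
Link Q3 2011→Q4 2011:
ΣP(Q4 2011)Q(Q3 2011) = 98×26 + 360×6 + 2425×7 = 2548 + 2160 + 16975 = 21683
ΣP(Q3 2011)Q(Q3 2011) = 110×26 + 342×6 + 2166×7 = 2860 + 2052 + 15162 = 20074
link = 21683/20074 = 1.080153
Chained index = 100 × 0.881453 × 1.012955 × 1.080153 = 96.4439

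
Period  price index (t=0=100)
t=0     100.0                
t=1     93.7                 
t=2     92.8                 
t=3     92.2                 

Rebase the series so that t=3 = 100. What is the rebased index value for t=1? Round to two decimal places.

Rebased(t=1) = 93.7 / 92.2 × 100 = 101.6269

101.63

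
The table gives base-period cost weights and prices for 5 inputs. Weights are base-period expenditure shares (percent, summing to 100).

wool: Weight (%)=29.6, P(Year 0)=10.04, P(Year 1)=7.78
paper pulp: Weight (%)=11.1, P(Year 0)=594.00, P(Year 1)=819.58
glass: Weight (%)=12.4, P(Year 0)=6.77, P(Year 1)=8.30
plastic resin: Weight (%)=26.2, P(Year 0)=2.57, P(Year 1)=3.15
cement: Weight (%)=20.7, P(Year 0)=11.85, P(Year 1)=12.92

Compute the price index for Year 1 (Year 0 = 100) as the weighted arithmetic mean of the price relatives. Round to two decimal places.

108.14

wool: 29.6 × (7.78/10.04) = 29.6 × 0.774900 = 22.9371
paper pulp: 11.1 × (819.58/594.00) = 11.1 × 1.379764 = 15.3154
glass: 12.4 × (8.30/6.77) = 12.4 × 1.225997 = 15.2024
plastic resin: 26.2 × (3.15/2.57) = 26.2 × 1.225681 = 32.1128
cement: 20.7 × (12.92/11.85) = 20.7 × 1.090295 = 22.5691
Index = Σ wᵢ·(p₁ᵢ/p₀ᵢ) = 22.9371 + 15.3154 + 15.2024 + 32.1128 + 22.5691 = 108.1368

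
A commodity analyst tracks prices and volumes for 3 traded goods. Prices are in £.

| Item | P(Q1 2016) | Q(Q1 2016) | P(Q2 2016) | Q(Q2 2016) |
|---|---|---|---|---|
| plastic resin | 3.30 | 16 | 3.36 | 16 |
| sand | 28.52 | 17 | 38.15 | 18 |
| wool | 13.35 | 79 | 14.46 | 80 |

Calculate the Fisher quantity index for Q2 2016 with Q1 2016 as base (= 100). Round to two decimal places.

102.74

Laspeyres component (base-period weights):
ΣP(Q1 2016)Q(Q2 2016) = 3.30×16 + 28.52×18 + 13.35×80 = 52.8 + 513.36 + 1068 = 1634.16
ΣP(Q1 2016)Q(Q1 2016) = 3.30×16 + 28.52×17 + 13.35×79 = 52.8 + 484.84 + 1054.65 = 1592.29
L = 1634.16 / 1592.29 × 100 = 102.6295
Paasche component (current-period weights):
ΣP(Q2 2016)Q(Q2 2016) = 3.36×16 + 38.15×18 + 14.46×80 = 53.76 + 686.7 + 1156.8 = 1897.26
ΣP(Q2 2016)Q(Q1 2016) = 3.36×16 + 38.15×17 + 14.46×79 = 53.76 + 648.55 + 1142.34 = 1844.65
P = 1897.26 / 1844.65 × 100 = 102.8520
Fisher = √(L × P) = √(102.6295 × 102.8520) = 102.7407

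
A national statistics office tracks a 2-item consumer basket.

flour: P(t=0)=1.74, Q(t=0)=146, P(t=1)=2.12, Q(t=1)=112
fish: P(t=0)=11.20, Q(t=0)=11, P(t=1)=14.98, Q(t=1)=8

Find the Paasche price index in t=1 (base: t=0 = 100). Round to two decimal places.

Paasche price index uses current-period quantities as weights.
ΣP(t=1)·Q(t=1) = 2.12×112 + 14.98×8 = 237.44 + 119.84 = 357.28
ΣP(t=0)·Q(t=1) = 1.74×112 + 11.20×8 = 194.88 + 89.6 = 284.48
Index = 357.28 / 284.48 × 100 = 125.5906

125.59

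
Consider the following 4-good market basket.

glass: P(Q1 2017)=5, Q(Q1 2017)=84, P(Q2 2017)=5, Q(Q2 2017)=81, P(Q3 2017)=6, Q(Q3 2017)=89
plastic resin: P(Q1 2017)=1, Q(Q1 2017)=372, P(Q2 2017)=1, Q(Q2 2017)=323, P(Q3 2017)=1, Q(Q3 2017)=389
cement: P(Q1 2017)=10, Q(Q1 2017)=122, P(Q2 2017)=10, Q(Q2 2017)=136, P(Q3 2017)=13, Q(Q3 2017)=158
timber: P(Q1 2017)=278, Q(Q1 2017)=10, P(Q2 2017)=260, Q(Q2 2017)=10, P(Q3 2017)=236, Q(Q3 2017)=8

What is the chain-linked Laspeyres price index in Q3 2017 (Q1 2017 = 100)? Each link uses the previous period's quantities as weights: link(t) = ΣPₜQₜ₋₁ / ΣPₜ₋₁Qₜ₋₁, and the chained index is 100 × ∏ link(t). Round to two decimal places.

101.36

Link Q1 2017→Q2 2017:
ΣP(Q2 2017)Q(Q1 2017) = 5×84 + 1×372 + 10×122 + 260×10 = 420 + 372 + 1220 + 2600 = 4612
ΣP(Q1 2017)Q(Q1 2017) = 5×84 + 1×372 + 10×122 + 278×10 = 420 + 372 + 1220 + 2780 = 4792
link = 4612/4792 = 0.962437
Link Q2 2017→Q3 2017:
ΣP(Q3 2017)Q(Q2 2017) = 6×81 + 1×323 + 13×136 + 236×10 = 486 + 323 + 1768 + 2360 = 4937
ΣP(Q2 2017)Q(Q2 2017) = 5×81 + 1×323 + 10×136 + 260×10 = 405 + 323 + 1360 + 2600 = 4688
link = 4937/4688 = 1.053114
Chained index = 100 × 0.962437 × 1.053114 = 101.3557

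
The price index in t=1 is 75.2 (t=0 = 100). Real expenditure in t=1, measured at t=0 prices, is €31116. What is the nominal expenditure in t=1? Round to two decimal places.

Nominal = Real × (Index/100) = 31116 × (75.2/100)
        = 31116 × 0.752 = 23399.2320

23399.23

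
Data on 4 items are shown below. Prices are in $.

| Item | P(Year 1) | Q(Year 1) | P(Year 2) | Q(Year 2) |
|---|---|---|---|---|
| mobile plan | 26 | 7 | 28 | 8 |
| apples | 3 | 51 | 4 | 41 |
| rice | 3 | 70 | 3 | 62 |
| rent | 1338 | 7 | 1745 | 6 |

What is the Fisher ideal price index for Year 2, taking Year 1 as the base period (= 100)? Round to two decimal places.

Laspeyres component (base-period weights):
ΣP(Year 2)Q(Year 1) = 28×7 + 4×51 + 3×70 + 1745×7 = 196 + 204 + 210 + 12215 = 12825
ΣP(Year 1)Q(Year 1) = 26×7 + 3×51 + 3×70 + 1338×7 = 182 + 153 + 210 + 9366 = 9911
L = 12825 / 9911 × 100 = 129.4017
Paasche component (current-period weights):
ΣP(Year 2)Q(Year 2) = 28×8 + 4×41 + 3×62 + 1745×6 = 224 + 164 + 186 + 10470 = 11044
ΣP(Year 1)Q(Year 2) = 26×8 + 3×41 + 3×62 + 1338×6 = 208 + 123 + 186 + 8028 = 8545
P = 11044 / 8545 × 100 = 129.2452
Fisher = √(L × P) = √(129.4017 × 129.2452) = 129.3234

129.32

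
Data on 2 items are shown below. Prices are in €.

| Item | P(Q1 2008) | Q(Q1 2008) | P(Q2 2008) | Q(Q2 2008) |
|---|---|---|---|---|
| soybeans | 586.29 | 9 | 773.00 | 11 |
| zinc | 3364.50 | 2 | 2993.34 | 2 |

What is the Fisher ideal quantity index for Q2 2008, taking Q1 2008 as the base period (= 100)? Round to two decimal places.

Laspeyres component (base-period weights):
ΣP(Q1 2008)Q(Q2 2008) = 586.29×11 + 3364.50×2 = 6449.19 + 6729 = 13178.19
ΣP(Q1 2008)Q(Q1 2008) = 586.29×9 + 3364.50×2 = 5276.61 + 6729 = 12005.61
L = 13178.19 / 12005.61 × 100 = 109.7669
Paasche component (current-period weights):
ΣP(Q2 2008)Q(Q2 2008) = 773.00×11 + 2993.34×2 = 8503 + 5986.68 = 14489.68
ΣP(Q2 2008)Q(Q1 2008) = 773.00×9 + 2993.34×2 = 6957 + 5986.68 = 12943.68
P = 14489.68 / 12943.68 × 100 = 111.9441
Fisher = √(L × P) = √(109.7669 × 111.9441) = 110.8501

110.85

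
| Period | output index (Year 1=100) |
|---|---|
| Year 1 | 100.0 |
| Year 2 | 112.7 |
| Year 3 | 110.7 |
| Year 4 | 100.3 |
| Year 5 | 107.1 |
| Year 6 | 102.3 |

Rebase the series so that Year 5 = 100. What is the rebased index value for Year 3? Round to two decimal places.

103.36

Rebased(Year 3) = 110.7 / 107.1 × 100 = 103.3613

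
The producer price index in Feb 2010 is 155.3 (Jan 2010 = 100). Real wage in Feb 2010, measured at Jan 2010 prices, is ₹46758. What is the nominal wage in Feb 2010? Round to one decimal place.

72615.2

Nominal = Real × (Index/100) = 46758 × (155.3/100)
        = 46758 × 1.553 = 72615.1740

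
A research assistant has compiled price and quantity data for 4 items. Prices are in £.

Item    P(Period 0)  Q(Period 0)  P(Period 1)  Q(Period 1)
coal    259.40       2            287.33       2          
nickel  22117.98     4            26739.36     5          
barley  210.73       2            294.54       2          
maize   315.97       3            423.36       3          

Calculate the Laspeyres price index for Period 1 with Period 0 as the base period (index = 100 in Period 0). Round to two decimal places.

121.06

Laspeyres price index uses base-period quantities as weights.
ΣP(Period 1)·Q(Period 0) = 287.33×2 + 26739.36×4 + 294.54×2 + 423.36×3 = 574.66 + 106957.44 + 589.08 + 1270.08 = 109391.26
ΣP(Period 0)·Q(Period 0) = 259.40×2 + 22117.98×4 + 210.73×2 + 315.97×3 = 518.8 + 88471.92 + 421.46 + 947.91 = 90360.09
Index = 109391.26 / 90360.09 × 100 = 121.0615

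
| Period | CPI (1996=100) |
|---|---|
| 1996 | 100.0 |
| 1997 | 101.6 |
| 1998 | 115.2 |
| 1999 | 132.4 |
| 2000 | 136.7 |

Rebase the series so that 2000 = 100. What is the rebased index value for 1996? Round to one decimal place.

Rebased(1996) = 100.0 / 136.7 × 100 = 73.1529

73.2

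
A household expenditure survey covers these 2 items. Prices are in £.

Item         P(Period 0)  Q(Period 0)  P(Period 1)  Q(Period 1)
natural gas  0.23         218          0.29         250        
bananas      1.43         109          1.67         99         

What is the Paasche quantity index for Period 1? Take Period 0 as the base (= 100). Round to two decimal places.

96.97

Paasche quantity index uses current-period prices as weights.
ΣP(Period 1)·Q(Period 1) = 0.29×250 + 1.67×99 = 72.5 + 165.33 = 237.83
ΣP(Period 1)·Q(Period 0) = 0.29×218 + 1.67×109 = 63.22 + 182.03 = 245.25
Index = 237.83 / 245.25 × 100 = 96.9745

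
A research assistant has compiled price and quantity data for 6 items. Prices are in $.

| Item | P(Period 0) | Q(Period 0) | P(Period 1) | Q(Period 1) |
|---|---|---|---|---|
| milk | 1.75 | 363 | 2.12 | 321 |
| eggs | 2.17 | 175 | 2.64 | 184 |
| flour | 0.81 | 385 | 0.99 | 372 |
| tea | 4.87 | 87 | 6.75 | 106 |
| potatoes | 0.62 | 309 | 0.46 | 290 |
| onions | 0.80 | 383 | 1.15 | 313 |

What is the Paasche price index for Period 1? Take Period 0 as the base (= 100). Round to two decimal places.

124.21

Paasche price index uses current-period quantities as weights.
ΣP(Period 1)·Q(Period 1) = 2.12×321 + 2.64×184 + 0.99×372 + 6.75×106 + 0.46×290 + 1.15×313 = 680.52 + 485.76 + 368.28 + 715.5 + 133.4 + 359.95 = 2743.41
ΣP(Period 0)·Q(Period 1) = 1.75×321 + 2.17×184 + 0.81×372 + 4.87×106 + 0.62×290 + 0.80×313 = 561.75 + 399.28 + 301.32 + 516.22 + 179.8 + 250.4 = 2208.77
Index = 2743.41 / 2208.77 × 100 = 124.2053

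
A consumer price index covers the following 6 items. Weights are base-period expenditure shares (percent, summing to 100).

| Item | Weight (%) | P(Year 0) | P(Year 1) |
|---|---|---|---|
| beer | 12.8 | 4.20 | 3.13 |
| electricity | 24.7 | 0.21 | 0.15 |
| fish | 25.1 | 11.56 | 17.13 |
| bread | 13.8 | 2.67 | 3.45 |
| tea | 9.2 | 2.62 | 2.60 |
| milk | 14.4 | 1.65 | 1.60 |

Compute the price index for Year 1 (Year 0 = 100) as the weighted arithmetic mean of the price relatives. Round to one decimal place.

beer: 12.8 × (3.13/4.20) = 12.8 × 0.745238 = 9.5390
electricity: 24.7 × (0.15/0.21) = 24.7 × 0.714286 = 17.6429
fish: 25.1 × (17.13/11.56) = 25.1 × 1.481834 = 37.1940
bread: 13.8 × (3.45/2.67) = 13.8 × 1.292135 = 17.8315
tea: 9.2 × (2.60/2.62) = 9.2 × 0.992366 = 9.1298
milk: 14.4 × (1.60/1.65) = 14.4 × 0.969697 = 13.9636
Index = Σ wᵢ·(p₁ᵢ/p₀ᵢ) = 9.5390 + 17.6429 + 37.1940 + 17.8315 + 9.1298 + 13.9636 = 105.3008

105.3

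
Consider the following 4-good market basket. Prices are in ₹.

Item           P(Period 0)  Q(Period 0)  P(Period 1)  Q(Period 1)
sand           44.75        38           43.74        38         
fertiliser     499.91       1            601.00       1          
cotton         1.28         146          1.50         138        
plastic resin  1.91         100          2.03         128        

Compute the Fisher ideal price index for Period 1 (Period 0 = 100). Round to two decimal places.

104.14

Laspeyres component (base-period weights):
ΣP(Period 1)Q(Period 0) = 43.74×38 + 601.00×1 + 1.50×146 + 2.03×100 = 1662.12 + 601 + 219 + 203 = 2685.12
ΣP(Period 0)Q(Period 0) = 44.75×38 + 499.91×1 + 1.28×146 + 1.91×100 = 1700.5 + 499.91 + 186.88 + 191 = 2578.29
L = 2685.12 / 2578.29 × 100 = 104.1434
Paasche component (current-period weights):
ΣP(Period 1)Q(Period 1) = 43.74×38 + 601.00×1 + 1.50×138 + 2.03×128 = 1662.12 + 601 + 207 + 259.84 = 2729.96
ΣP(Period 0)Q(Period 1) = 44.75×38 + 499.91×1 + 1.28×138 + 1.91×128 = 1700.5 + 499.91 + 176.64 + 244.48 = 2621.53
P = 2729.96 / 2621.53 × 100 = 104.1361
Fisher = √(L × P) = √(104.1434 × 104.1361) = 104.1398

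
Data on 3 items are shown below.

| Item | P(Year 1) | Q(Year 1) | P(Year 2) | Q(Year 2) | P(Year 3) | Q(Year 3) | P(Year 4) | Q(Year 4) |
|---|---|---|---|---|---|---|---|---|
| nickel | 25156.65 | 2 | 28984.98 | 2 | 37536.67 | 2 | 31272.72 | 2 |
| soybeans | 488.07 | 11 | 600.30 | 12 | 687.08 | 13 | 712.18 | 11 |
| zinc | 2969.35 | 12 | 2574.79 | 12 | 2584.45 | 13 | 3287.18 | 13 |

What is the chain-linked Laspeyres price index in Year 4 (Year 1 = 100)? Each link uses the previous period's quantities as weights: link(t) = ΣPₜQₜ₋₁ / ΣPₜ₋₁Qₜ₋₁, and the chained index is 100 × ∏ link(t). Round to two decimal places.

121.18

Link Year 1→Year 2:
ΣP(Year 2)Q(Year 1) = 28984.98×2 + 600.30×11 + 2574.79×12 = 57969.96 + 6603.3 + 30897.48 = 95470.74
ΣP(Year 1)Q(Year 1) = 25156.65×2 + 488.07×11 + 2969.35×12 = 50313.3 + 5368.77 + 35632.2 = 91314.27
link = 95470.74/91314.27 = 1.045518
Link Year 2→Year 3:
ΣP(Year 3)Q(Year 2) = 37536.67×2 + 687.08×12 + 2584.45×12 = 75073.34 + 8244.96 + 31013.4 = 114331.7
ΣP(Year 2)Q(Year 2) = 28984.98×2 + 600.30×12 + 2574.79×12 = 57969.96 + 7203.6 + 30897.48 = 96071.04
link = 114331.7/96071.04 = 1.190075
Link Year 3→Year 4:
ΣP(Year 4)Q(Year 3) = 31272.72×2 + 712.18×13 + 3287.18×13 = 62545.44 + 9258.34 + 42733.34 = 114537.12
ΣP(Year 3)Q(Year 3) = 37536.67×2 + 687.08×13 + 2584.45×13 = 75073.34 + 8932.04 + 33597.85 = 117603.23
link = 114537.12/117603.23 = 0.973928
Chained index = 100 × 1.045518 × 1.190075 × 0.973928 = 121.1805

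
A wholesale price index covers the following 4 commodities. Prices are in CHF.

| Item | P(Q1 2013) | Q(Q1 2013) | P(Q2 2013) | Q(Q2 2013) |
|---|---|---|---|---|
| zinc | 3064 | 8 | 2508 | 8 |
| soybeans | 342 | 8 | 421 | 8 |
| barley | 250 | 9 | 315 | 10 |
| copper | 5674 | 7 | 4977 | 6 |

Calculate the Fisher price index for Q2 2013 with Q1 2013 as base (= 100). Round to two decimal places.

88.38

Laspeyres component (base-period weights):
ΣP(Q2 2013)Q(Q1 2013) = 2508×8 + 421×8 + 315×9 + 4977×7 = 20064 + 3368 + 2835 + 34839 = 61106
ΣP(Q1 2013)Q(Q1 2013) = 3064×8 + 342×8 + 250×9 + 5674×7 = 24512 + 2736 + 2250 + 39718 = 69216
L = 61106 / 69216 × 100 = 88.2831
Paasche component (current-period weights):
ΣP(Q2 2013)Q(Q2 2013) = 2508×8 + 421×8 + 315×10 + 4977×6 = 20064 + 3368 + 3150 + 29862 = 56444
ΣP(Q1 2013)Q(Q2 2013) = 3064×8 + 342×8 + 250×10 + 5674×6 = 24512 + 2736 + 2500 + 34044 = 63792
P = 56444 / 63792 × 100 = 88.4813
Fisher = √(L × P) = √(88.2831 × 88.4813) = 88.3821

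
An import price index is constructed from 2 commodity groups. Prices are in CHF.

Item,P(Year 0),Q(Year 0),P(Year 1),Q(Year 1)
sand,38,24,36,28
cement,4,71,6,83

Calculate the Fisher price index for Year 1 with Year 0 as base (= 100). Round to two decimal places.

107.87

Laspeyres component (base-period weights):
ΣP(Year 1)Q(Year 0) = 36×24 + 6×71 = 864 + 426 = 1290
ΣP(Year 0)Q(Year 0) = 38×24 + 4×71 = 912 + 284 = 1196
L = 1290 / 1196 × 100 = 107.8595
Paasche component (current-period weights):
ΣP(Year 1)Q(Year 1) = 36×28 + 6×83 = 1008 + 498 = 1506
ΣP(Year 0)Q(Year 1) = 38×28 + 4×83 = 1064 + 332 = 1396
P = 1506 / 1396 × 100 = 107.8797
Fisher = √(L × P) = √(107.8595 × 107.8797) = 107.8696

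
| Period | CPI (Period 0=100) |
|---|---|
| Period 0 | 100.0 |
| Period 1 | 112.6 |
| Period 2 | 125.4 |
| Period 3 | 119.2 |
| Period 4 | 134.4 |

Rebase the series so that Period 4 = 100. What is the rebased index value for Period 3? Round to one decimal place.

88.7

Rebased(Period 3) = 119.2 / 134.4 × 100 = 88.6905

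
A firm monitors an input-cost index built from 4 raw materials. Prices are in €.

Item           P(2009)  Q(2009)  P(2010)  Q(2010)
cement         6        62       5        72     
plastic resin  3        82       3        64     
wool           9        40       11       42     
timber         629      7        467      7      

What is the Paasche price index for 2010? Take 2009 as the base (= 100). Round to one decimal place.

79.2

Paasche price index uses current-period quantities as weights.
ΣP(2010)·Q(2010) = 5×72 + 3×64 + 11×42 + 467×7 = 360 + 192 + 462 + 3269 = 4283
ΣP(2009)·Q(2010) = 6×72 + 3×64 + 9×42 + 629×7 = 432 + 192 + 378 + 4403 = 5405
Index = 4283 / 5405 × 100 = 79.2414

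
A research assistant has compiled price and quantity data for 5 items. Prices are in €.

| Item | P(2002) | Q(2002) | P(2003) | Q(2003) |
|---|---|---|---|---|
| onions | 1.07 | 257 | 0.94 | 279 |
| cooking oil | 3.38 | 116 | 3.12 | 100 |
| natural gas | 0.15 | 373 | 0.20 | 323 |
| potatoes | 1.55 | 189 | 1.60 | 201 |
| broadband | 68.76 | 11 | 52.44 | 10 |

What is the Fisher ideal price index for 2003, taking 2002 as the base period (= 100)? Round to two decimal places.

Laspeyres component (base-period weights):
ΣP(2003)Q(2002) = 0.94×257 + 3.12×116 + 0.20×373 + 1.60×189 + 52.44×11 = 241.58 + 361.92 + 74.6 + 302.4 + 576.84 = 1557.34
ΣP(2002)Q(2002) = 1.07×257 + 3.38×116 + 0.15×373 + 1.55×189 + 68.76×11 = 274.99 + 392.08 + 55.95 + 292.95 + 756.36 = 1772.33
L = 1557.34 / 1772.33 × 100 = 87.8696
Paasche component (current-period weights):
ΣP(2003)Q(2003) = 0.94×279 + 3.12×100 + 0.20×323 + 1.60×201 + 52.44×10 = 262.26 + 312 + 64.6 + 321.6 + 524.4 = 1484.86
ΣP(2002)Q(2003) = 1.07×279 + 3.38×100 + 0.15×323 + 1.55×201 + 68.76×10 = 298.53 + 338 + 48.45 + 311.55 + 687.6 = 1684.13
P = 1484.86 / 1684.13 × 100 = 88.1678
Fisher = √(L × P) = √(87.8696 × 88.1678) = 88.0186

88.02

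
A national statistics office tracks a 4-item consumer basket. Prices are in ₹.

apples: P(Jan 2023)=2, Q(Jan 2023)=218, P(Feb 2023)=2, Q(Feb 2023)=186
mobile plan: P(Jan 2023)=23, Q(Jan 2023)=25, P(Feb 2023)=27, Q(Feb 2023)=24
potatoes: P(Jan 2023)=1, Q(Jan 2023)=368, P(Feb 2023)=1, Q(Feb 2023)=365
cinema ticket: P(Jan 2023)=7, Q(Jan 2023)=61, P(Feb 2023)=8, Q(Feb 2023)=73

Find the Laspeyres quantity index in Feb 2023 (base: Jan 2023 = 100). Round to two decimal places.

99.67

Laspeyres quantity index uses base-period prices as weights.
ΣP(Jan 2023)·Q(Feb 2023) = 2×186 + 23×24 + 1×365 + 7×73 = 372 + 552 + 365 + 511 = 1800
ΣP(Jan 2023)·Q(Jan 2023) = 2×218 + 23×25 + 1×368 + 7×61 = 436 + 575 + 368 + 427 = 1806
Index = 1800 / 1806 × 100 = 99.6678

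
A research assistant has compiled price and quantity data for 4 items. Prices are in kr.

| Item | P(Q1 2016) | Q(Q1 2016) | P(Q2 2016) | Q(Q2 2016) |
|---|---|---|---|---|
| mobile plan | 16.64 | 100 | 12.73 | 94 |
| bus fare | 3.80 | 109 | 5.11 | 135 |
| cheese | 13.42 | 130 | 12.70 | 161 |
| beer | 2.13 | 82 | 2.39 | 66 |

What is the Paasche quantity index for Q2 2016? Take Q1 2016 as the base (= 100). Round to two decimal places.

Paasche quantity index uses current-period prices as weights.
ΣP(Q2 2016)·Q(Q2 2016) = 12.73×94 + 5.11×135 + 12.70×161 + 2.39×66 = 1196.62 + 689.85 + 2044.7 + 157.74 = 4088.91
ΣP(Q2 2016)·Q(Q1 2016) = 12.73×100 + 5.11×109 + 12.70×130 + 2.39×82 = 1273 + 556.99 + 1651 + 195.98 = 3676.97
Index = 4088.91 / 3676.97 × 100 = 111.2032

111.20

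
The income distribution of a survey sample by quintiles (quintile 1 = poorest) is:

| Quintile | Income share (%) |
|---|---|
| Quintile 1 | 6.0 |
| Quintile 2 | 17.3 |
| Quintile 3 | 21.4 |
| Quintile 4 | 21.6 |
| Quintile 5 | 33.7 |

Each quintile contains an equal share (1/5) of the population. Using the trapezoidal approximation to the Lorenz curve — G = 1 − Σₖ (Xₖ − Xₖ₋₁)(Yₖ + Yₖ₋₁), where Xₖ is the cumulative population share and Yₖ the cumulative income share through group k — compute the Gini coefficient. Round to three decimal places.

Cumulative income shares Yₖ: 0.0600, 0.2330, 0.4470, 0.6630, 1.0000
Σ (Xₖ−Xₖ₋₁)(Yₖ+Yₖ₋₁) = (1/5)(0.0600+0.0000) + (1/5)(0.2330+0.0600) + (1/5)(0.4470+0.2330) + (1/5)(0.6630+0.4470) + (1/5)(1.0000+0.6630)
  = 0.0120 + 0.0586 + 0.1360 + 0.2220 + 0.3326 = 0.7612
G = 1 − 0.7612 = 0.2388

0.239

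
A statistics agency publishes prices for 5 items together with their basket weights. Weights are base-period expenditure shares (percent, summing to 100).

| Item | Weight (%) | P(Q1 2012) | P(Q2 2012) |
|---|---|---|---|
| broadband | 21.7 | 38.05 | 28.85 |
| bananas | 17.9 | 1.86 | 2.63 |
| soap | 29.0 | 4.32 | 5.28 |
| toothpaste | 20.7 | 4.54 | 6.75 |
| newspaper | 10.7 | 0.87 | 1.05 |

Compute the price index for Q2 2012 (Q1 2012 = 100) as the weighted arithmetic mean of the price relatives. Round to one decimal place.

120.9

broadband: 21.7 × (28.85/38.05) = 21.7 × 0.758213 = 16.4532
bananas: 17.9 × (2.63/1.86) = 17.9 × 1.413978 = 25.3102
soap: 29.0 × (5.28/4.32) = 29.0 × 1.222222 = 35.4444
toothpaste: 20.7 × (6.75/4.54) = 20.7 × 1.486784 = 30.7764
newspaper: 10.7 × (1.05/0.87) = 10.7 × 1.206897 = 12.9138
Index = Σ wᵢ·(p₁ᵢ/p₀ᵢ) = 16.4532 + 25.3102 + 35.4444 + 30.7764 + 12.9138 = 120.8981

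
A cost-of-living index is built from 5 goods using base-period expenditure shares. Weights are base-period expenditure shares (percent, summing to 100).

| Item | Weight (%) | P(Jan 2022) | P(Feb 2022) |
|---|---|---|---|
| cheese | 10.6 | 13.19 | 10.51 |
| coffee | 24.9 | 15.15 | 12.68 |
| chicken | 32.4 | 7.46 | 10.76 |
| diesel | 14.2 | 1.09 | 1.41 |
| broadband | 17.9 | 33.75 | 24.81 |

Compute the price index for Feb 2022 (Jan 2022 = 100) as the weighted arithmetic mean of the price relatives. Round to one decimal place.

107.5

cheese: 10.6 × (10.51/13.19) = 10.6 × 0.796816 = 8.4462
coffee: 24.9 × (12.68/15.15) = 24.9 × 0.836964 = 20.8404
chicken: 32.4 × (10.76/7.46) = 32.4 × 1.442359 = 46.7324
diesel: 14.2 × (1.41/1.09) = 14.2 × 1.293578 = 18.3688
broadband: 17.9 × (24.81/33.75) = 17.9 × 0.735111 = 13.1585
Index = Σ wᵢ·(p₁ᵢ/p₀ᵢ) = 8.4462 + 20.8404 + 46.7324 + 18.3688 + 13.1585 = 107.5464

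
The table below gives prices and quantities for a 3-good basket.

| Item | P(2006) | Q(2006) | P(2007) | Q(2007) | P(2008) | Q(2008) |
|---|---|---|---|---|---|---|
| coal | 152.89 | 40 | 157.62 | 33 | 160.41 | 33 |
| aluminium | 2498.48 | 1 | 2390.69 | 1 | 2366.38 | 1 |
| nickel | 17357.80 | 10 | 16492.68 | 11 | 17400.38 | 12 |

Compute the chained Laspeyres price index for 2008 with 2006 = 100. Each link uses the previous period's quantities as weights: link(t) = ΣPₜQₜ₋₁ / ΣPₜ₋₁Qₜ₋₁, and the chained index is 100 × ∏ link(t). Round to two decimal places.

100.36

Link 2006→2007:
ΣP(2007)Q(2006) = 157.62×40 + 2390.69×1 + 16492.68×10 = 6304.8 + 2390.69 + 164926.8 = 173622.29
ΣP(2006)Q(2006) = 152.89×40 + 2498.48×1 + 17357.80×10 = 6115.6 + 2498.48 + 173578 = 182192.08
link = 173622.29/182192.08 = 0.952963
Link 2007→2008:
ΣP(2008)Q(2007) = 160.41×33 + 2366.38×1 + 17400.38×11 = 5293.53 + 2366.38 + 191404.18 = 199064.09
ΣP(2007)Q(2007) = 157.62×33 + 2390.69×1 + 16492.68×11 = 5201.46 + 2390.69 + 181419.48 = 189011.63
link = 199064.09/189011.63 = 1.053184
Chained index = 100 × 0.952963 × 1.053184 = 100.3646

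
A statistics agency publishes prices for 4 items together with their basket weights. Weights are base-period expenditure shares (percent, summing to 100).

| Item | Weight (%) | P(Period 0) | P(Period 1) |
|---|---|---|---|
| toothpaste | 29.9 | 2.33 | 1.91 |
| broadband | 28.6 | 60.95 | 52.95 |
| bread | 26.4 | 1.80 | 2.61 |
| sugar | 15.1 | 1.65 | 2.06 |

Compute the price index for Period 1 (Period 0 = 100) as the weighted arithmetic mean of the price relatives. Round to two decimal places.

106.49

toothpaste: 29.9 × (1.91/2.33) = 29.9 × 0.819742 = 24.5103
broadband: 28.6 × (52.95/60.95) = 28.6 × 0.868745 = 24.8461
bread: 26.4 × (2.61/1.80) = 26.4 × 1.450000 = 38.2800
sugar: 15.1 × (2.06/1.65) = 15.1 × 1.248485 = 18.8521
Index = Σ wᵢ·(p₁ᵢ/p₀ᵢ) = 24.5103 + 24.8461 + 38.2800 + 18.8521 = 106.4885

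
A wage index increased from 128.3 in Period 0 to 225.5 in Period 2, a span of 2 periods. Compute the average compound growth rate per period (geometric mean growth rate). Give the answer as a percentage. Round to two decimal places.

Growth factor = (225.5/128.3)^(1/2) = (1.757599)^(1/2) = 1.325745
Growth rate = 1.325745 − 1 = 0.325745 = 32.5745%

32.57%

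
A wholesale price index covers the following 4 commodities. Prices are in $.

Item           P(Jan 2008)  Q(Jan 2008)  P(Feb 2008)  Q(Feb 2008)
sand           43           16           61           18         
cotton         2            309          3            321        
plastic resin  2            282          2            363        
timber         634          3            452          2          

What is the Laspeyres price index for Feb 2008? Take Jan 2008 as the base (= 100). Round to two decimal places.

Laspeyres price index uses base-period quantities as weights.
ΣP(Feb 2008)·Q(Jan 2008) = 61×16 + 3×309 + 2×282 + 452×3 = 976 + 927 + 564 + 1356 = 3823
ΣP(Jan 2008)·Q(Jan 2008) = 43×16 + 2×309 + 2×282 + 634×3 = 688 + 618 + 564 + 1902 = 3772
Index = 3823 / 3772 × 100 = 101.3521

101.35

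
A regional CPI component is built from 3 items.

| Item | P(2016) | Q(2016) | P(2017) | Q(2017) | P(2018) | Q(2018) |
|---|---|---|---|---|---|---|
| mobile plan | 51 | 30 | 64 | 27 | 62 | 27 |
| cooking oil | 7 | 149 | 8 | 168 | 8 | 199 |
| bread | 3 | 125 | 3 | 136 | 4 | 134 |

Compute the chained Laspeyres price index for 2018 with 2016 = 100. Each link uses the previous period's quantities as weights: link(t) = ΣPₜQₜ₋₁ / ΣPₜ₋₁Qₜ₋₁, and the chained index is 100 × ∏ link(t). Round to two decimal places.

121.07

Link 2016→2017:
ΣP(2017)Q(2016) = 64×30 + 8×149 + 3×125 = 1920 + 1192 + 375 = 3487
ΣP(2016)Q(2016) = 51×30 + 7×149 + 3×125 = 1530 + 1043 + 375 = 2948
link = 3487/2948 = 1.182836
Link 2017→2018:
ΣP(2018)Q(2017) = 62×27 + 8×168 + 4×136 = 1674 + 1344 + 544 = 3562
ΣP(2017)Q(2017) = 64×27 + 8×168 + 3×136 = 1728 + 1344 + 408 = 3480
link = 3562/3480 = 1.023563
Chained index = 100 × 1.182836 × 1.023563 = 121.0707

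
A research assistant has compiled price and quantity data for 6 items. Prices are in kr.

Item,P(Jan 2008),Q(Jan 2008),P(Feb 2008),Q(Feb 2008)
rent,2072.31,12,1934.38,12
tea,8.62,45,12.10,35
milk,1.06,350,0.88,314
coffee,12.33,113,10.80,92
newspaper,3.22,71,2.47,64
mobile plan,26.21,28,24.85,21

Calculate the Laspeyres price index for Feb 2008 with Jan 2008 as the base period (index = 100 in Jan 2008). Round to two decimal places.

Laspeyres price index uses base-period quantities as weights.
ΣP(Feb 2008)·Q(Jan 2008) = 1934.38×12 + 12.10×45 + 0.88×350 + 10.80×113 + 2.47×71 + 24.85×28 = 23212.56 + 544.5 + 308 + 1220.4 + 175.37 + 695.8 = 26156.63
ΣP(Jan 2008)·Q(Jan 2008) = 2072.31×12 + 8.62×45 + 1.06×350 + 12.33×113 + 3.22×71 + 26.21×28 = 24867.72 + 387.9 + 371 + 1393.29 + 228.62 + 733.88 = 27982.41
Index = 26156.63 / 27982.41 × 100 = 93.4753

93.48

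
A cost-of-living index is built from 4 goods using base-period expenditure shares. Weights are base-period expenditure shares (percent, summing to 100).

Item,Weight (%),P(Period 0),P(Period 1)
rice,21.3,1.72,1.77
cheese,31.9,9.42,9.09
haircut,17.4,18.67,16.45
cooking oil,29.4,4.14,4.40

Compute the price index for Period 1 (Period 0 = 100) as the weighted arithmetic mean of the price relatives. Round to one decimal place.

99.3

rice: 21.3 × (1.77/1.72) = 21.3 × 1.029070 = 21.9192
cheese: 31.9 × (9.09/9.42) = 31.9 × 0.964968 = 30.7825
haircut: 17.4 × (16.45/18.67) = 17.4 × 0.881093 = 15.3310
cooking oil: 29.4 × (4.40/4.14) = 29.4 × 1.062802 = 31.2464
Index = Σ wᵢ·(p₁ᵢ/p₀ᵢ) = 21.9192 + 30.7825 + 15.3310 + 31.2464 = 99.2791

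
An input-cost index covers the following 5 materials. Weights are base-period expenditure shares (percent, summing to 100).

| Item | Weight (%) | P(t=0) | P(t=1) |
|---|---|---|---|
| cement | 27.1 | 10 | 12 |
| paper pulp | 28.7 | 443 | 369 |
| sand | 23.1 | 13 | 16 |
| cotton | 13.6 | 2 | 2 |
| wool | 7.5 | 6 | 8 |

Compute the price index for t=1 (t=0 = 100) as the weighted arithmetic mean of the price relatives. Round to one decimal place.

cement: 27.1 × (12/10) = 27.1 × 1.200000 = 32.5200
paper pulp: 28.7 × (369/443) = 28.7 × 0.832957 = 23.9059
sand: 23.1 × (16/13) = 23.1 × 1.230769 = 28.4308
cotton: 13.6 × (2/2) = 13.6 × 1.000000 = 13.6000
wool: 7.5 × (8/6) = 7.5 × 1.333333 = 10.0000
Index = Σ wᵢ·(p₁ᵢ/p₀ᵢ) = 32.5200 + 23.9059 + 28.4308 + 13.6000 + 10.0000 = 108.4566

108.5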